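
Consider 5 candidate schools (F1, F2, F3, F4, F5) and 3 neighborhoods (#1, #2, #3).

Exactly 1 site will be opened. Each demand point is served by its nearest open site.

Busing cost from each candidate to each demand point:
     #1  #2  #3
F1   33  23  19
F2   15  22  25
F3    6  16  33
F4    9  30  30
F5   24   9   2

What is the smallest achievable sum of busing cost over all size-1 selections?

Open {F5}.
  #1→F5 24, #2→F5 9, #3→F5 2  ⇒ total 35.
Compare {F3}: total 55.
Compare {F2}: total 62.
No size-1 selection does better; minimum is 35.

35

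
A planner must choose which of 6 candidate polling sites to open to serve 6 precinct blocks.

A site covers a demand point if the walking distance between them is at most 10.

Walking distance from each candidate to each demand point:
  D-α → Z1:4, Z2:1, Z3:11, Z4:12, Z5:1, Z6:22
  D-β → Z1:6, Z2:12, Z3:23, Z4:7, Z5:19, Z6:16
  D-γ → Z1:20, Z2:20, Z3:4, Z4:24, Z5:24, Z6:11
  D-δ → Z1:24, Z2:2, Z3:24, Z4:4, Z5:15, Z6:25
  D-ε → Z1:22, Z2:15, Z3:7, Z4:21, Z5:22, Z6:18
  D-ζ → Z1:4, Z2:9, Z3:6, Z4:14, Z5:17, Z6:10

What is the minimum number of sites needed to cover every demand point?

3

Coverage sets (demand points within 10 of each site):
  D-α: {Z1, Z2, Z5}
  D-β: {Z1, Z4}
  D-γ: {Z3}
  D-δ: {Z2, Z4}
  D-ε: {Z3}
  D-ζ: {Z1, Z2, Z3, Z6}
No 2 sites suffice: every size-2 union leaves at least one demand point uncovered.
But {D-α, D-β, D-ζ} covers everything, so the minimum is 3.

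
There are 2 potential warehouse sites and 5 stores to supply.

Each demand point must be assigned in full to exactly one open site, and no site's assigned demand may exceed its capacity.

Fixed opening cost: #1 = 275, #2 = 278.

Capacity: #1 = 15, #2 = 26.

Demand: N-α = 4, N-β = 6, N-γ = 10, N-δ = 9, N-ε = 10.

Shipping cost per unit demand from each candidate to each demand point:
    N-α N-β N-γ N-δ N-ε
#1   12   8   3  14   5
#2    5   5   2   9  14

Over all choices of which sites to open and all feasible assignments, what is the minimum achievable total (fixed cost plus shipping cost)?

Open {#1, #2}; cheapest assignment that respects the capacities:
  #1 (cap 15, load 14): N-α, N-ε — cost 4×12 + 10×5 = 98
  #2 (cap 26, load 25): N-β, N-γ, N-δ — cost 6×5 + 10×2 + 9×9 = 131
  Shipping 229, fixed 553 → total 782.
  Any other capacity-feasible assignment to {#1, #2} ships for at least 229.
Total demand is 39 and no other set of sites has combined capacity ≥ 39, so {#1, #2} is the only feasible choice of open sites. Minimum: 782.

782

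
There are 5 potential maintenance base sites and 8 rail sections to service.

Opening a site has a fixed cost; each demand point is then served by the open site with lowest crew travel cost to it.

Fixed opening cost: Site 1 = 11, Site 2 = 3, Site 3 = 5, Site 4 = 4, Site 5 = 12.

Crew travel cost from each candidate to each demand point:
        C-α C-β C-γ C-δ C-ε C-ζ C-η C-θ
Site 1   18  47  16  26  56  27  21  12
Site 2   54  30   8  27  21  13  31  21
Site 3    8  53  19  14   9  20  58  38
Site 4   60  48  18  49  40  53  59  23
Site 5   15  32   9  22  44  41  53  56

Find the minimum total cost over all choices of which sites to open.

Open {Site 1, Site 2, Site 3}: assign each demand point to its cheapest open site.
  C-α→Site 3 8, C-β→Site 2 30, C-γ→Site 2 8, C-δ→Site 3 14, C-ε→Site 3 9, C-ζ→Site 2 13, C-η→Site 1 21, C-θ→Site 1 12
  crew travel cost 115, fixed 19 → total 134.
Compare {Site 1, Site 2, Site 3, Site 4}: crew travel cost 115 + fixed 23 = 138.
Compare {Site 2, Site 3}: crew travel cost 134 + fixed 8 = 142.
Compare {Site 2, Site 3, Site 4}: crew travel cost 134 + fixed 12 = 146.
All other subsets cost ≥ 138. Minimum total cost: 134.

134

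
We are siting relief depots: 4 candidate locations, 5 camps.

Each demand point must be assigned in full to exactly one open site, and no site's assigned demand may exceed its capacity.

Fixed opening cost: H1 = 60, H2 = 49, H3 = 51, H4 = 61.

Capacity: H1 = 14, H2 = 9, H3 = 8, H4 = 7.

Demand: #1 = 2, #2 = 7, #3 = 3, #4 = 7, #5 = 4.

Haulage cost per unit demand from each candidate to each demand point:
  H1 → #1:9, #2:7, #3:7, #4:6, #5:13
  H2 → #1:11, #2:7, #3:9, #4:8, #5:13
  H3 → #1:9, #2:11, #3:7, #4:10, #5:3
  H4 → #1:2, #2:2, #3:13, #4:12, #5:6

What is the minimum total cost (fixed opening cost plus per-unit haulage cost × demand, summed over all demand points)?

Open {H1, H3, H4}; cheapest assignment that respects the capacities:
  H1 (cap 14, load 12): #1, #3, #4 — cost 2×9 + 3×7 + 7×6 = 81
  H3 (cap 8, load 4): #5 — cost 4×3 = 12
  H4 (cap 7, load 7): #2 — cost 7×2 = 14
  Shipping 107, fixed 172 → total 279.
  Any other capacity-feasible assignment to {H1, H3, H4} ships for at least 107.
Compare {H2, H3, H4}: its best feasible assignment gives total 286.
Compare {H1, H2}: its best feasible assignment gives total 295.
Every other set of open sites that can feasibly serve all demand totals ≥ 286 even under its best assignment. Minimum: 279.

279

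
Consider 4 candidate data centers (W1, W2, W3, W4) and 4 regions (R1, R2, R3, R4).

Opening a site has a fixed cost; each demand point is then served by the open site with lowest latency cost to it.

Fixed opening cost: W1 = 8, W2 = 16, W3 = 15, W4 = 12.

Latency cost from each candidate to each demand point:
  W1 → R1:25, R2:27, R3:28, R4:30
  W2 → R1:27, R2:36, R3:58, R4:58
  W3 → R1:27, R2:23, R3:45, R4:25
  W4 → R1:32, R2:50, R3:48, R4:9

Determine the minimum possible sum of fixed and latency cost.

Open {W1, W4}: assign each demand point to its cheapest open site.
  R1→W1 25, R2→W1 27, R3→W1 28, R4→W4 9
  latency cost 89, fixed 20 → total 109.
Compare {W1}: latency cost 110 + fixed 8 = 118.
Compare {W1, W3, W4}: latency cost 85 + fixed 35 = 120.
Compare {W1, W3}: latency cost 101 + fixed 23 = 124.
All other subsets cost ≥ 118. Minimum total cost: 109.

109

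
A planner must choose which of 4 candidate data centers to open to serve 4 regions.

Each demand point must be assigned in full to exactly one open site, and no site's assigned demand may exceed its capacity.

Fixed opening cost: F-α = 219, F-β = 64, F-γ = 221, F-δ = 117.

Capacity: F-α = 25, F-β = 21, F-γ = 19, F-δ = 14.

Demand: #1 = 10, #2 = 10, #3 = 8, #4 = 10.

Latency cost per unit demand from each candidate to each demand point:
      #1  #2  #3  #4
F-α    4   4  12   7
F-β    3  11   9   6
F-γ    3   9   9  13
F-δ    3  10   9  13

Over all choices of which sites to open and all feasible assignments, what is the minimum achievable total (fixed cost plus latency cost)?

495

Open {F-α, F-β}; cheapest assignment that respects the capacities:
  F-α (cap 25, load 20): #2, #4 — cost 10×4 + 10×7 = 110
  F-β (cap 21, load 18): #1, #3 — cost 10×3 + 8×9 = 102
  Shipping 212, fixed 283 → total 495.
  Any other capacity-feasible assignment to {F-α, F-β} ships for at least 212.
Compare {F-β, F-γ}: its best feasible assignment gives total 537.
Compare {F-α, F-β, F-δ}: its best feasible assignment gives total 602.
Every other set of open sites that can feasibly serve all demand totals ≥ 537 even under its best assignment. Minimum: 495.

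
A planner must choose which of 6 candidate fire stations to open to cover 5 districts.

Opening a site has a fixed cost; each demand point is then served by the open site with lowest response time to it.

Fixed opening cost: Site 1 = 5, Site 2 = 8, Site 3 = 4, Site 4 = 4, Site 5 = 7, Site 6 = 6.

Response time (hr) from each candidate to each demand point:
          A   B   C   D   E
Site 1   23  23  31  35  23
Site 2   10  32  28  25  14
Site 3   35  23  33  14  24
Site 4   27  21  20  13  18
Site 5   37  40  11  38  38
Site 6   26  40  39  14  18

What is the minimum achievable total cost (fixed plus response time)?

Open {Site 2, Site 4, Site 5}: assign each demand point to its cheapest open site.
  A→Site 2 10, B→Site 4 21, C→Site 5 11, D→Site 4 13, E→Site 2 14
  response time 69, fixed 19 → total 88.
Compare {Site 2, Site 4}: response time 78 + fixed 12 = 90.
Compare {Site 2, Site 3, Site 5}: response time 72 + fixed 19 = 91.
Compare {Site 2, Site 3, Site 4, Site 5}: response time 69 + fixed 23 = 92.
All other subsets cost ≥ 90. Minimum total cost: 88.

88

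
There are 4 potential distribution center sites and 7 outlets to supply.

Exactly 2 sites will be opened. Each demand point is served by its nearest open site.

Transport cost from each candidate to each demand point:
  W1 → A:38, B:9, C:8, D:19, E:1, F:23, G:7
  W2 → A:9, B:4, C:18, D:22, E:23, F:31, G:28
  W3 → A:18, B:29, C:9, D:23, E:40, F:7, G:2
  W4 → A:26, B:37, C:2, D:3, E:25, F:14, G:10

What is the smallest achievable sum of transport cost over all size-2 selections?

62

Open {W1, W4}.
  A→W4 26, B→W1 9, C→W4 2, D→W4 3, E→W1 1, F→W4 14, G→W1 7  ⇒ total 62.
Compare {W1, W3}: total 64.
Compare {W2, W4}: total 65.
No size-2 selection does better; minimum is 62.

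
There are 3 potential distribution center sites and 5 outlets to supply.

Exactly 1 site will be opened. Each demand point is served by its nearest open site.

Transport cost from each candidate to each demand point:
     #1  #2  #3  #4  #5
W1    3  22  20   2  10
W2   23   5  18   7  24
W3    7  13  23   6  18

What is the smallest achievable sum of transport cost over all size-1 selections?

Open {W1}.
  #1→W1 3, #2→W1 22, #3→W1 20, #4→W1 2, #5→W1 10  ⇒ total 57.
Compare {W3}: total 67.
Compare {W2}: total 77.

57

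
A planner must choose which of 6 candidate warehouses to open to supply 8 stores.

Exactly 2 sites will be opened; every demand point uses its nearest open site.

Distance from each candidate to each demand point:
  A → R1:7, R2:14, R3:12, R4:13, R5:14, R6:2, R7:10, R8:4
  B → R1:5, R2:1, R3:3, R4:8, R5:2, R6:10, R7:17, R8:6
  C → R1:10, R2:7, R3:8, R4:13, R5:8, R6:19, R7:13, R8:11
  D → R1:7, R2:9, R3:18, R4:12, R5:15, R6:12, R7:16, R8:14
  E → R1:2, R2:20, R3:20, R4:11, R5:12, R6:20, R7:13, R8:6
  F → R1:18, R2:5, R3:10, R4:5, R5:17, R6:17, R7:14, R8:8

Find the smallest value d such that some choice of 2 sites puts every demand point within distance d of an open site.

10

Open {A, B}.
  Farthest demand point is R7 at distance 10 (to A); all others are ≤ 10.
With {A, C} the worst case is 13.
With {B, C} the worst case is 13.
No size-2 selection achieves below 10.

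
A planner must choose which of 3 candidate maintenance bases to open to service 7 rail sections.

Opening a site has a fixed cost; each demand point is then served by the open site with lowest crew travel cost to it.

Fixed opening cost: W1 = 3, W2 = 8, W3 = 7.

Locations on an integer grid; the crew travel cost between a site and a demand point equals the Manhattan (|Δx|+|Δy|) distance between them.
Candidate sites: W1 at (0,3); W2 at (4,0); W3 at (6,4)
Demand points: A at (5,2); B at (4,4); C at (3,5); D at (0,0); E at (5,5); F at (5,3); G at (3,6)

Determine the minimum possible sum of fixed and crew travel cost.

Open {W1, W3}: assign each demand point to its cheapest open site.
  A→W3 3, B→W3 2, C→W3 4, D→W1 3, E→W3 2, F→W3 2, G→W3 5
  crew travel cost 21, fixed 10 → total 31.
Compare {W3}: crew travel cost 28 + fixed 7 = 35.
Compare {W2, W3}: crew travel cost 22 + fixed 15 = 37.
Compare {W1, W2, W3}: crew travel cost 21 + fixed 18 = 39.
All other subsets cost ≥ 35. Minimum total cost: 31.

31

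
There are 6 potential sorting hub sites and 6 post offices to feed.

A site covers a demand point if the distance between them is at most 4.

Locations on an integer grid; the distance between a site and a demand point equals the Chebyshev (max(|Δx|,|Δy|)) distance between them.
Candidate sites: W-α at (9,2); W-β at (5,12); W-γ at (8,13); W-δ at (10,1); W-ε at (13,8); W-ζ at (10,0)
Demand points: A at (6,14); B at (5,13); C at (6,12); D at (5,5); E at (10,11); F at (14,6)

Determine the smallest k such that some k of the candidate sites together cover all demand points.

3

Coverage sets (demand points within 4 of each site):
  W-α: {D}
  W-β: {A, B, C}
  W-γ: {A, B, C, E}
  W-δ: {}
  W-ε: {E, F}
  W-ζ: {}
No 2 sites suffice: every size-2 union leaves at least one demand point uncovered.
But {W-α, W-β, W-ε} covers everything, so the minimum is 3.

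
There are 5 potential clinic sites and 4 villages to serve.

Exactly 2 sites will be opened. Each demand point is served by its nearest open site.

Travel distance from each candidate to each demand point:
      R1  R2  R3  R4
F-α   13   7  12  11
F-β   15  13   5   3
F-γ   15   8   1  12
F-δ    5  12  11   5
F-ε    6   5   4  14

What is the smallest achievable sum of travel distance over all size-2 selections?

Open {F-β, F-ε}.
  R1→F-ε 6, R2→F-ε 5, R3→F-ε 4, R4→F-β 3  ⇒ total 18.
Compare {F-γ, F-δ}: total 19.
Compare {F-δ, F-ε}: total 19.
No size-2 selection does better; minimum is 18.

18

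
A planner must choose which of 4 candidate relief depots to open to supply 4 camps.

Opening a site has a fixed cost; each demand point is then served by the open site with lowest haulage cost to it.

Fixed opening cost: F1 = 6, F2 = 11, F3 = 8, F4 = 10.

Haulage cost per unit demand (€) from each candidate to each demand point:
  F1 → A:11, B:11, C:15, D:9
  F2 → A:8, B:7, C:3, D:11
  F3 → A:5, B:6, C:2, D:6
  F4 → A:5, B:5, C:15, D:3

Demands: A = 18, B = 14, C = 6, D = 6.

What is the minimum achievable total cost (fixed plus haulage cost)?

208

Open {F3, F4}: assign each demand point to its cheapest open site.
  A→F3 18×5=90, B→F4 14×5=70, C→F3 6×2=12, D→F4 6×3=18
  haulage cost 190, fixed 18 → total 208.
Compare {F1, F3, F4}: haulage cost 190 + fixed 24 = 214.
Compare {F2, F4}: haulage cost 196 + fixed 21 = 217.
Compare {F2, F3, F4}: haulage cost 190 + fixed 29 = 219.
All other subsets cost ≥ 214. Minimum total cost: 208.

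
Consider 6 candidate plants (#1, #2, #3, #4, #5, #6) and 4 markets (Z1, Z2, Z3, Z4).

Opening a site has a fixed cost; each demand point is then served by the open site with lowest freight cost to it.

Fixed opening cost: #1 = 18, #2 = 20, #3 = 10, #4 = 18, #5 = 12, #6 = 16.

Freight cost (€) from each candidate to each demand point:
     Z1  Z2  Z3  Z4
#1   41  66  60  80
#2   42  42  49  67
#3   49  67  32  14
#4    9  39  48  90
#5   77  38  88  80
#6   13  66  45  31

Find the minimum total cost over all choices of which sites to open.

122

Open {#3, #4}: assign each demand point to its cheapest open site.
  Z1→#4 9, Z2→#4 39, Z3→#3 32, Z4→#3 14
  freight cost 94, fixed 28 → total 122.
Compare {#3, #4, #5}: freight cost 93 + fixed 40 = 133.
Compare {#3, #5, #6}: freight cost 97 + fixed 38 = 135.
Compare {#3, #4, #6}: freight cost 94 + fixed 44 = 138.
All other subsets cost ≥ 133. Minimum total cost: 122.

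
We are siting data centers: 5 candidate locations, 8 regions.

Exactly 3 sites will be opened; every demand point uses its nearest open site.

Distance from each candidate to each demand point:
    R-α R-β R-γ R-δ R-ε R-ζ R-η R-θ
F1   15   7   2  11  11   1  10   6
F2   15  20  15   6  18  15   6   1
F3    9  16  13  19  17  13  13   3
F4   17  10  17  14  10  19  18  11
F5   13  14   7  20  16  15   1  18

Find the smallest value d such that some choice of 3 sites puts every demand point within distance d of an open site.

Open {F1, F2, F3}.
  Farthest demand point is R-ε at distance 11 (to F1); all others are ≤ 11.
With {F1, F3, F4} the worst case is 11.
With {F1, F3, F5} the worst case is 11.
No size-3 selection achieves below 11.

11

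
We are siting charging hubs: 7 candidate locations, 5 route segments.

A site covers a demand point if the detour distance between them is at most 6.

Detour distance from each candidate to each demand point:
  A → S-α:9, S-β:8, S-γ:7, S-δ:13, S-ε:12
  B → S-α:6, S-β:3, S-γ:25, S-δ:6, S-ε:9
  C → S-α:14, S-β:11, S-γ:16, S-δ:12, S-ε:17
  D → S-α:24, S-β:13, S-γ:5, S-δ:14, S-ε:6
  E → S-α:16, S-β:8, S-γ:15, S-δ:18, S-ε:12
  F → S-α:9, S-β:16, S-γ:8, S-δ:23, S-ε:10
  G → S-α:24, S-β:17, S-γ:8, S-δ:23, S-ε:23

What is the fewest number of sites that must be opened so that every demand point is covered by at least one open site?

Coverage sets (demand points within 6 of each site):
  A: {}
  B: {S-α, S-β, S-δ}
  C: {}
  D: {S-γ, S-ε}
  E: {}
  F: {}
  G: {}
No single site covers all 5 demand points.
But {B, D} covers everything, so the minimum is 2.

2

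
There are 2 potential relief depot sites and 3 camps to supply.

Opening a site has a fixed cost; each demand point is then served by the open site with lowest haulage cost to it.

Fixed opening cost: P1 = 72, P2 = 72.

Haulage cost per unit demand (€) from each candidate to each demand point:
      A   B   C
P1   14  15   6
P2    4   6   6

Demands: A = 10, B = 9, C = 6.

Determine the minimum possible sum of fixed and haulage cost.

202

Open {P2}: assign each demand point to its cheapest open site.
  A→P2 10×4=40, B→P2 9×6=54, C→P2 6×6=36
  haulage cost 130, fixed 72 → total 202.
Compare {P1, P2}: haulage cost 130 + fixed 144 = 274.
Compare {P1}: haulage cost 311 + fixed 72 = 383.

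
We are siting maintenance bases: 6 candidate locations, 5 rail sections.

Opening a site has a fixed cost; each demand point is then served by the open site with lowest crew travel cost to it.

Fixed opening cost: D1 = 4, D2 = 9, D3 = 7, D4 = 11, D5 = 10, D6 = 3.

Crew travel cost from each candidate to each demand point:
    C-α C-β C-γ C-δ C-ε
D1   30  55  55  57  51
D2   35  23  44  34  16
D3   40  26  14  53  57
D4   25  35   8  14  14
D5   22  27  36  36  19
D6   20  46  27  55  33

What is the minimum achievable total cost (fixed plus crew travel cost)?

Open {D2, D4, D6}: assign each demand point to its cheapest open site.
  C-α→D6 20, C-β→D2 23, C-γ→D4 8, C-δ→D4 14, C-ε→D4 14
  crew travel cost 79, fixed 23 → total 102.
Compare {D3, D4, D6}: crew travel cost 82 + fixed 21 = 103.
Compare {D2, D4}: crew travel cost 84 + fixed 20 = 104.
Compare {D3, D4}: crew travel cost 87 + fixed 18 = 105.
All other subsets cost ≥ 103. Minimum total cost: 102.

102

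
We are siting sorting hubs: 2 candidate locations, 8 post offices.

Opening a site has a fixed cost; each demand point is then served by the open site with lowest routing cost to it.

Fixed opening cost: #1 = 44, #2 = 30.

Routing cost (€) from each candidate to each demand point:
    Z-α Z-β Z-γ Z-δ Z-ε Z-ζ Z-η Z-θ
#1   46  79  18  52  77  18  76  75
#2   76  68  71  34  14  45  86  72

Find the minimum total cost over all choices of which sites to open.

420

Open {#1, #2}: assign each demand point to its cheapest open site.
  Z-α→#1 46, Z-β→#2 68, Z-γ→#1 18, Z-δ→#2 34, Z-ε→#2 14, Z-ζ→#1 18, Z-η→#1 76, Z-θ→#2 72
  routing cost 346, fixed 74 → total 420.
Compare {#1}: routing cost 441 + fixed 44 = 485.
Compare {#2}: routing cost 466 + fixed 30 = 496.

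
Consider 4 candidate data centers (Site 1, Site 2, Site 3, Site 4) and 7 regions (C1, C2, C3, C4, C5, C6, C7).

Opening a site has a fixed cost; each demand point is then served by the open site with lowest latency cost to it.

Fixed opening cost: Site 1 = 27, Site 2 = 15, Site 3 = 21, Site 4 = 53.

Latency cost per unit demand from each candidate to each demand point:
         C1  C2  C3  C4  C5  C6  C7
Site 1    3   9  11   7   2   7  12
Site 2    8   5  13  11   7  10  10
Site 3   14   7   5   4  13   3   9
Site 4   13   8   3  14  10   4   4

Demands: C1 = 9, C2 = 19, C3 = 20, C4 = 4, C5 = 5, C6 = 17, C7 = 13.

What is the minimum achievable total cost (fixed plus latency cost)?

427

Open {Site 1, Site 2, Site 3, Site 4}: assign each demand point to its cheapest open site.
  C1→Site 1 9×3=27, C2→Site 2 19×5=95, C3→Site 4 20×3=60, C4→Site 3 4×4=16, C5→Site 1 5×2=10, C6→Site 3 17×3=51, C7→Site 4 13×4=52
  latency cost 311, fixed 116 → total 427.
Compare {Site 1, Site 2, Site 4}: latency cost 340 + fixed 95 = 435.
Compare {Site 1, Site 3, Site 4}: latency cost 349 + fixed 101 = 450.
Compare {Site 2, Site 3, Site 4}: latency cost 381 + fixed 89 = 470.
All other subsets cost ≥ 435. Minimum total cost: 427.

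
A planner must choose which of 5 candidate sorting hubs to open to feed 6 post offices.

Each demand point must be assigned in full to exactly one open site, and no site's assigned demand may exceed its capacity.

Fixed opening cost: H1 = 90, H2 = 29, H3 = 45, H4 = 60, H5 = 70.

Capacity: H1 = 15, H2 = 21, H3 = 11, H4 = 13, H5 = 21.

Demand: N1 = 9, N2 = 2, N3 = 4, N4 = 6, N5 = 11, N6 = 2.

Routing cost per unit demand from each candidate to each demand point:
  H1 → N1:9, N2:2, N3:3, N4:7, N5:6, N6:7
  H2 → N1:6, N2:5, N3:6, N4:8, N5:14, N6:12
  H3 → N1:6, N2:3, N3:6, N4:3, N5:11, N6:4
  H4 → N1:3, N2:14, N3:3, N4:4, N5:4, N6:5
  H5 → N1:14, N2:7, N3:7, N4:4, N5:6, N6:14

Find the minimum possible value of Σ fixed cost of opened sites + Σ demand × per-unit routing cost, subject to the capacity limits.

Open {H2, H4}; cheapest assignment that respects the capacities:
  H2 (cap 21, load 21): N1, N2, N3, N4 — cost 9×6 + 2×5 + 4×6 + 6×8 = 136
  H4 (cap 13, load 13): N5, N6 — cost 11×4 + 2×5 = 54
  Shipping 190, fixed 89 → total 279.
  Any other capacity-feasible assignment to {H2, H4} ships for at least 190.
Compare {H2, H3, H4}: its best feasible assignment gives total 288.
Compare {H2, H5}: its best feasible assignment gives total 301.
Every other set of open sites that can feasibly serve all demand totals ≥ 288 even under its best assignment. Minimum: 279.

279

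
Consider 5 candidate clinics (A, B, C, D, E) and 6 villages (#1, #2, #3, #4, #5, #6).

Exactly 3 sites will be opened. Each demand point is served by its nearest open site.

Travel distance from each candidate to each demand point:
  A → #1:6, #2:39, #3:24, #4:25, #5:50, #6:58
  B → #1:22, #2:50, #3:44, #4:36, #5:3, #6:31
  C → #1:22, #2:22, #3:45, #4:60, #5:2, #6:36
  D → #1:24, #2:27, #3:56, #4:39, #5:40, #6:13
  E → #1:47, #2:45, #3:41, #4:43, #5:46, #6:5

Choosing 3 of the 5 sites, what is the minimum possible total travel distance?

84

Open {A, C, E}.
  #1→A 6, #2→C 22, #3→A 24, #4→A 25, #5→C 2, #6→E 5  ⇒ total 84.
Compare {A, C, D}: total 92.
Compare {A, B, D}: total 98.
No size-3 selection does better; minimum is 84.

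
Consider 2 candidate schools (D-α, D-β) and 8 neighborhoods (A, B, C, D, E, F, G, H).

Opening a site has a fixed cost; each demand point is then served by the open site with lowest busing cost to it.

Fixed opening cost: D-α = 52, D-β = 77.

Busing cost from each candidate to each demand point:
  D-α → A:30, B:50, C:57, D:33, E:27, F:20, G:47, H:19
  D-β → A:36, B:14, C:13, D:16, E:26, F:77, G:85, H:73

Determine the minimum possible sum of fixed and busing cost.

Open {D-α, D-β}: assign each demand point to its cheapest open site.
  A→D-α 30, B→D-β 14, C→D-β 13, D→D-β 16, E→D-β 26, F→D-α 20, G→D-α 47, H→D-α 19
  busing cost 185, fixed 129 → total 314.
Compare {D-α}: busing cost 283 + fixed 52 = 335.
Compare {D-β}: busing cost 340 + fixed 77 = 417.

314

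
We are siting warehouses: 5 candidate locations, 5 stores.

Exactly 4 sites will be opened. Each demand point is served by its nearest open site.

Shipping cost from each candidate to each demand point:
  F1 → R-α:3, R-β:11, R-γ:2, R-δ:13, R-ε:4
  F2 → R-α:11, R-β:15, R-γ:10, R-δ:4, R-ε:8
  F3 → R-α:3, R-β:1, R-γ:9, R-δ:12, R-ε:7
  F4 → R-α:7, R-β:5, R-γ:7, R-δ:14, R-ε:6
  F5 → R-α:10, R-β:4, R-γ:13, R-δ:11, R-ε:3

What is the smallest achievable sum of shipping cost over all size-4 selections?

13

Open {F1, F2, F3, F5}.
  R-α→F1 3, R-β→F3 1, R-γ→F1 2, R-δ→F2 4, R-ε→F5 3  ⇒ total 13.
Compare {F1, F2, F3, F4}: total 14.
Compare {F1, F2, F4, F5}: total 16.
No size-4 selection does better; minimum is 13.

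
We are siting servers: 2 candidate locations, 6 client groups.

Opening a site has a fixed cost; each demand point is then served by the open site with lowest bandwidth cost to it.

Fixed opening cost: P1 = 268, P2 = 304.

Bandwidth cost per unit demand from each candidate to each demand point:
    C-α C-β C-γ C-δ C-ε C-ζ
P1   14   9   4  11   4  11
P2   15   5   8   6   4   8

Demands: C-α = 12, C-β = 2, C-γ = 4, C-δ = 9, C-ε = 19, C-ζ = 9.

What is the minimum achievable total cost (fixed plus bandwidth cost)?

Open {P2}: assign each demand point to its cheapest open site.
  C-α→P2 12×15=180, C-β→P2 2×5=10, C-γ→P2 4×8=32, C-δ→P2 9×6=54, C-ε→P2 19×4=76, C-ζ→P2 9×8=72
  bandwidth cost 424, fixed 304 → total 728.
Compare {P1}: bandwidth cost 476 + fixed 268 = 744.
Compare {P1, P2}: bandwidth cost 396 + fixed 572 = 968.

728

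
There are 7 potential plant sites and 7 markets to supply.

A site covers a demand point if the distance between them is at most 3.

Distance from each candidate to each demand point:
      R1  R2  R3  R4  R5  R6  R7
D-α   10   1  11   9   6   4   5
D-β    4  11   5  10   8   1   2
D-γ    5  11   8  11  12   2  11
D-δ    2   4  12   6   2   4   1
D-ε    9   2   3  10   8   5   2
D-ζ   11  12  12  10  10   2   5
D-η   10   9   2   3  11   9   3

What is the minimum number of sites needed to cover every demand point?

4

Coverage sets (demand points within 3 of each site):
  D-α: {R2}
  D-β: {R6, R7}
  D-γ: {R6}
  D-δ: {R1, R5, R7}
  D-ε: {R2, R3, R7}
  D-ζ: {R6}
  D-η: {R3, R4, R7}
No 3 sites suffice: every size-3 union leaves at least one demand point uncovered.
But {D-α, D-β, D-δ, D-η} covers everything, so the minimum is 4.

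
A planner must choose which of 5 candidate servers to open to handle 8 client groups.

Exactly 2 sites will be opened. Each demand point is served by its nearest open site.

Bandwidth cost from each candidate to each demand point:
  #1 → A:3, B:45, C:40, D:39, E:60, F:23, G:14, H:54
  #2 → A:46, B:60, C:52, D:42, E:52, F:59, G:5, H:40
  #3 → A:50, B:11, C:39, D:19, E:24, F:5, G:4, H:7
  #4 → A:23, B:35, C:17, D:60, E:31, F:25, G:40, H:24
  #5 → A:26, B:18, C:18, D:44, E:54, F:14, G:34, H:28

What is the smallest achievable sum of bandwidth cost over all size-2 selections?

Open {#3, #4}.
  A→#4 23, B→#3 11, C→#4 17, D→#3 19, E→#3 24, F→#3 5, G→#3 4, H→#3 7  ⇒ total 110.
Compare {#1, #3}: total 112.
Compare {#3, #5}: total 114.
No size-2 selection does better; minimum is 110.

110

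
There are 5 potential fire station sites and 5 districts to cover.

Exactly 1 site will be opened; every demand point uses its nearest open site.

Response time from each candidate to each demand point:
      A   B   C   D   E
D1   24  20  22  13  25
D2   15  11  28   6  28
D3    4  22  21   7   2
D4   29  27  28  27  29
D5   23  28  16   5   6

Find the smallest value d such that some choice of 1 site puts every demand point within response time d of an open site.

Open {D3}.
  Farthest demand point is B at response time 22 (to D3); all others are ≤ 22.
With {D1} the worst case is 25.
With {D2} the worst case is 28.
No size-1 selection achieves below 22.

22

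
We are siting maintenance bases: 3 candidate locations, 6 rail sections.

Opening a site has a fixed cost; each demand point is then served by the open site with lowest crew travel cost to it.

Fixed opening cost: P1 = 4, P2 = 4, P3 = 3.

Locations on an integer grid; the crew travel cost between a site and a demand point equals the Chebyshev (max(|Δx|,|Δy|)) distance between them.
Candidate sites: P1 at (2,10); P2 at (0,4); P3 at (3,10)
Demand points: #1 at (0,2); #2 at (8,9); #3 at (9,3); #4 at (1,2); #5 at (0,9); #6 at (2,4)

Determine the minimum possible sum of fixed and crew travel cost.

Open {P2, P3}: assign each demand point to its cheapest open site.
  #1→P2 2, #2→P3 5, #3→P3 7, #4→P2 2, #5→P3 3, #6→P2 2
  crew travel cost 21, fixed 7 → total 28.
Compare {P1, P2}: crew travel cost 21 + fixed 8 = 29.
Compare {P1, P2, P3}: crew travel cost 20 + fixed 11 = 31.
Compare {P2}: crew travel cost 28 + fixed 4 = 32.
All other subsets cost ≥ 29. Minimum total cost: 28.

28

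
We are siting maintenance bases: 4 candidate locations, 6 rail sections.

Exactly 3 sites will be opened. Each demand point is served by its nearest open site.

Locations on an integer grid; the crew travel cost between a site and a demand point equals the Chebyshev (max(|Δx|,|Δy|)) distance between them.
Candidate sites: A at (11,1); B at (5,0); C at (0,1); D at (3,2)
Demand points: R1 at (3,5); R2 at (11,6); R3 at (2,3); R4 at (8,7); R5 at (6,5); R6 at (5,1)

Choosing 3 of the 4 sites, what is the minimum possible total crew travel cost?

18

Open {A, B, D}.
  R1→D 3, R2→A 5, R3→D 1, R4→D 5, R5→D 3, R6→B 1  ⇒ total 18.
Compare {A, C, D}: total 19.
Compare {B, C, D}: total 19.
No size-3 selection does better; minimum is 18.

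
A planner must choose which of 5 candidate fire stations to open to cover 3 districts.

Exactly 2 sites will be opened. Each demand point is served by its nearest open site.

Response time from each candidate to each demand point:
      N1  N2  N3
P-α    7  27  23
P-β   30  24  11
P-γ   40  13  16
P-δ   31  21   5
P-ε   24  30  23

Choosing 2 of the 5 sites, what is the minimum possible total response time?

33

Open {P-α, P-δ}.
  N1→P-α 7, N2→P-δ 21, N3→P-δ 5  ⇒ total 33.
Compare {P-α, P-γ}: total 36.
Compare {P-α, P-β}: total 42.
No size-2 selection does better; minimum is 33.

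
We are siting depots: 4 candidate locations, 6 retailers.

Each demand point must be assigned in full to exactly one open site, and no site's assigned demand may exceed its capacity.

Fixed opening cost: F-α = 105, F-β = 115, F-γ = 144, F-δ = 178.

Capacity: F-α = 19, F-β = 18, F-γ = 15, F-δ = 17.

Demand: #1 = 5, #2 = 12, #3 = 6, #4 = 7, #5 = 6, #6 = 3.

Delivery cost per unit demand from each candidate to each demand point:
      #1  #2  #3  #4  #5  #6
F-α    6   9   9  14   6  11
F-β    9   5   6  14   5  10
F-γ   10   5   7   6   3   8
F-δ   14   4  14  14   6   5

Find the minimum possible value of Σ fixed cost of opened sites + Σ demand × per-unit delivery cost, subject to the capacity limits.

Open {F-α, F-β, F-γ}; cheapest assignment that respects the capacities:
  F-α (cap 19, load 8): #1, #6 — cost 5×6 + 3×11 = 63
  F-β (cap 18, load 18): #2, #3 — cost 12×5 + 6×6 = 96
  F-γ (cap 15, load 13): #4, #5 — cost 7×6 + 6×3 = 60
  Shipping 219, fixed 364 → total 583.
  Any other capacity-feasible assignment to {F-α, F-β, F-γ} ships for at least 219.
Compare {F-α, F-γ, F-δ}: its best feasible assignment gives total 634.
Compare {F-β, F-γ, F-δ}: its best feasible assignment gives total 641.
Every other set of open sites that can feasibly serve all demand totals ≥ 634 even under its best assignment. Minimum: 583.

583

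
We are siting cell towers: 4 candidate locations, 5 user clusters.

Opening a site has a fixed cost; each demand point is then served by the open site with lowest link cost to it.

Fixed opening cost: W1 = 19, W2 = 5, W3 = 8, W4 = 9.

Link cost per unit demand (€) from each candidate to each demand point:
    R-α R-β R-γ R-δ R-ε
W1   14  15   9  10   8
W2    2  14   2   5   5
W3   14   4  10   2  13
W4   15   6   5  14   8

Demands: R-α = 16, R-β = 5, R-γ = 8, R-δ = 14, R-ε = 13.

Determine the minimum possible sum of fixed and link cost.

Open {W2, W3}: assign each demand point to its cheapest open site.
  R-α→W2 16×2=32, R-β→W3 5×4=20, R-γ→W2 8×2=16, R-δ→W3 14×2=28, R-ε→W2 13×5=65
  link cost 161, fixed 13 → total 174.
Compare {W2, W3, W4}: link cost 161 + fixed 22 = 183.
Compare {W1, W2, W3}: link cost 161 + fixed 32 = 193.
Compare {W1, W2, W3, W4}: link cost 161 + fixed 41 = 202.
All other subsets cost ≥ 183. Minimum total cost: 174.

174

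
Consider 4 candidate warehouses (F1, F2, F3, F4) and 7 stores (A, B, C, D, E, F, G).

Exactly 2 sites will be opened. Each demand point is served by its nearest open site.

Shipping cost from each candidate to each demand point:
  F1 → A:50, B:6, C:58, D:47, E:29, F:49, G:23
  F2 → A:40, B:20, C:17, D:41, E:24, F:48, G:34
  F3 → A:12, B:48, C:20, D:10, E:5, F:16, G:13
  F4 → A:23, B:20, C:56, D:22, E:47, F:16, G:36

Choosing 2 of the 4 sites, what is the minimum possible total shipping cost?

Open {F1, F3}.
  A→F3 12, B→F1 6, C→F3 20, D→F3 10, E→F3 5, F→F3 16, G→F3 13  ⇒ total 82.
Compare {F2, F3}: total 93.
Compare {F3, F4}: total 96.
No size-2 selection does better; minimum is 82.

82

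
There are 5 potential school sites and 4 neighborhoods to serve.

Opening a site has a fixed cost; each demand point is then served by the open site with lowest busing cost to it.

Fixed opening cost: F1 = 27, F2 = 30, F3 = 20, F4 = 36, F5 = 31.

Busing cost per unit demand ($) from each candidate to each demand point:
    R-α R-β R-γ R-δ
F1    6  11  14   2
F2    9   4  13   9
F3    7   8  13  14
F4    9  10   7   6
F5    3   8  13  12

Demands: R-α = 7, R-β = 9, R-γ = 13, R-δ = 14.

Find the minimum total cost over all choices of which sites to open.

290

Open {F1, F2, F4}: assign each demand point to its cheapest open site.
  R-α→F1 7×6=42, R-β→F2 9×4=36, R-γ→F4 13×7=91, R-δ→F1 14×2=28
  busing cost 197, fixed 93 → total 290.
Compare {F1, F2, F4, F5}: busing cost 176 + fixed 124 = 300.
Compare {F1, F4, F5}: busing cost 212 + fixed 94 = 306.
Compare {F1, F2, F3, F4}: busing cost 197 + fixed 113 = 310.
All other subsets cost ≥ 300. Minimum total cost: 290.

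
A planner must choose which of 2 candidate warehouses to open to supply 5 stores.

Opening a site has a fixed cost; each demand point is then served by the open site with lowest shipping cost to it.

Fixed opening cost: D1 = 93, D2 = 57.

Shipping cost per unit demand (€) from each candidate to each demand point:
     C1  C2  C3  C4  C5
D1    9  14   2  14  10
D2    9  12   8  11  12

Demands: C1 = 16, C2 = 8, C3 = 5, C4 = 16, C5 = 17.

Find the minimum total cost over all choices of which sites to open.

717

Open {D2}: assign each demand point to its cheapest open site.
  C1→D2 16×9=144, C2→D2 8×12=96, C3→D2 5×8=40, C4→D2 16×11=176, C5→D2 17×12=204
  shipping cost 660, fixed 57 → total 717.
Compare {D1, D2}: shipping cost 596 + fixed 150 = 746.
Compare {D1}: shipping cost 660 + fixed 93 = 753.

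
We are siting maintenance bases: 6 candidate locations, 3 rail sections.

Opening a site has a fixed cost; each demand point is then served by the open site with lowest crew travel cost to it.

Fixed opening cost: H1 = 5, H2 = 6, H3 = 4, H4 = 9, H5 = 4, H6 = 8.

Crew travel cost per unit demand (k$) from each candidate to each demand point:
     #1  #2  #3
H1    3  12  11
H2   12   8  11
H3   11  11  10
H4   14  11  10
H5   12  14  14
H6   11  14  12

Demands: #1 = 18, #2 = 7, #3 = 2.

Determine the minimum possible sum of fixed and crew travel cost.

Open {H1, H2}: assign each demand point to its cheapest open site.
  #1→H1 18×3=54, #2→H2 7×8=56, #3→H1 2×11=22
  crew travel cost 132, fixed 11 → total 143.
Compare {H1, H2, H3}: crew travel cost 130 + fixed 15 = 145.
Compare {H1, H2, H5}: crew travel cost 132 + fixed 15 = 147.
Compare {H1, H2, H3, H5}: crew travel cost 130 + fixed 19 = 149.
All other subsets cost ≥ 145. Minimum total cost: 143.

143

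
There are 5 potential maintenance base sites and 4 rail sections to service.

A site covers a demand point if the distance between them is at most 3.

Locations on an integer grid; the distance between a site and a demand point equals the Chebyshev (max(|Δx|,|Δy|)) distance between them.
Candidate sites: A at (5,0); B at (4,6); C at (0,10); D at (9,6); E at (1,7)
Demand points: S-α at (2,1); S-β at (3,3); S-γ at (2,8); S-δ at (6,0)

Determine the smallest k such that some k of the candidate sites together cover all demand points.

2

Coverage sets (demand points within 3 of each site):
  A: {S-α, S-β, S-δ}
  B: {S-β, S-γ}
  C: {S-γ}
  D: {}
  E: {S-γ}
No single site covers all 4 demand points.
But {A, B} covers everything, so the minimum is 2.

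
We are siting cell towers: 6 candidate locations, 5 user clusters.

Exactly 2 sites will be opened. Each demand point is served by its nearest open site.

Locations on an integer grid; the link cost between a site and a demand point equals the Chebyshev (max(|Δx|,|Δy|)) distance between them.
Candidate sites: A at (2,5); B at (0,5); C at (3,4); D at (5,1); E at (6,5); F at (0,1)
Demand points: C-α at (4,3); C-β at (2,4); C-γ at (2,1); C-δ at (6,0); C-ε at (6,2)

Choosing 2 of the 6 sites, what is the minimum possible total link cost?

Open {C, D}.
  C-α→C 1, C-β→C 1, C-γ→C 3, C-δ→D 1, C-ε→D 1  ⇒ total 7.
Compare {A, D}: total 8.
Compare {B, D}: total 9.
No size-2 selection does better; minimum is 7.

7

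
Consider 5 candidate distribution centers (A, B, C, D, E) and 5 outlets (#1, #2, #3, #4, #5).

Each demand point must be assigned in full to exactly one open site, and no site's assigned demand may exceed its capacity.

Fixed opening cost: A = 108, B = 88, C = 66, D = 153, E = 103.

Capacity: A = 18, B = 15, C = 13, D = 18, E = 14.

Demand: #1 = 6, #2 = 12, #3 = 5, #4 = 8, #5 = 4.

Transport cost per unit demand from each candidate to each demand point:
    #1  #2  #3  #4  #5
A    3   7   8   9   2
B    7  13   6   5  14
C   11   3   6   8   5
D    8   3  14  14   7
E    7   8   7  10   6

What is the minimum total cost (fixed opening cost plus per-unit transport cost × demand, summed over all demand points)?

394

Open {A, B, C}; cheapest assignment that respects the capacities:
  A (cap 18, load 10): #1, #5 — cost 6×3 + 4×2 = 26
  B (cap 15, load 13): #3, #4 — cost 5×6 + 8×5 = 70
  C (cap 13, load 12): #2 — cost 12×3 = 36
  Shipping 132, fixed 262 → total 394.
  Any other capacity-feasible assignment to {A, B, C} ships for at least 132.
Compare {B, C, E}: its best feasible assignment gives total 429.
Compare {A, C, E}: its best feasible assignment gives total 446.
Every other set of open sites that can feasibly serve all demand totals ≥ 429 even under its best assignment. Minimum: 394.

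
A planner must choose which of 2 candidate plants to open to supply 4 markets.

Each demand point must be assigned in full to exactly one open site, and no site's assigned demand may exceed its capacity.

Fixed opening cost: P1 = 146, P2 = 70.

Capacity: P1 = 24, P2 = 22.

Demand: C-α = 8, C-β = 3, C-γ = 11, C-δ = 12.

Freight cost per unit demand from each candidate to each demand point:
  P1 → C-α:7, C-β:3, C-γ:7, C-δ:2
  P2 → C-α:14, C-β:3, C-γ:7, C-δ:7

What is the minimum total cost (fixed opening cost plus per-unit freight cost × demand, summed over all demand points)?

382

Open {P1, P2}; cheapest assignment that respects the capacities:
  P1 (cap 24, load 23): C-α, C-β, C-δ — cost 8×7 + 3×3 + 12×2 = 89
  P2 (cap 22, load 11): C-γ — cost 11×7 = 77
  Shipping 166, fixed 216 → total 382.
  Any other capacity-feasible assignment to {P1, P2} ships for at least 166.
Total demand is 34 and no other set of sites has combined capacity ≥ 34, so {P1, P2} is the only feasible choice of open sites. Minimum: 382.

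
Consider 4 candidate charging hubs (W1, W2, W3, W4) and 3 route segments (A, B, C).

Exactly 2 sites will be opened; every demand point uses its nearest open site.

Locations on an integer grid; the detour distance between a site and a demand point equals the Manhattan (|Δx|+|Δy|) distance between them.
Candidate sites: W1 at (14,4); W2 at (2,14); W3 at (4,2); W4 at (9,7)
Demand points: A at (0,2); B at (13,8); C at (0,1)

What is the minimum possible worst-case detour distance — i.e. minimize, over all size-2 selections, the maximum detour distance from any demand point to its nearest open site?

5

Open {W1, W3}.
  Farthest demand point is B at detour distance 5 (to W1); all others are ≤ 5.
With {W3, W4} the worst case is 5.
With {W1, W2} the worst case is 15.
No size-2 selection achieves below 5.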